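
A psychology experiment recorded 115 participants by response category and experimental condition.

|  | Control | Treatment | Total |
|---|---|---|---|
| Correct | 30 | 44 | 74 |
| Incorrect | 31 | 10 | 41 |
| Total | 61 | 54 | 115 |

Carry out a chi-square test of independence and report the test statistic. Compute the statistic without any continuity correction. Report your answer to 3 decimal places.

13.027

Grand total N = 115.
Expected counts (row total × column total / N):
  Correct, Control: 74×61/115 = 39.2522
  Correct, Treatment: 74×54/115 = 34.7478
  Incorrect, Control: 41×61/115 = 21.7478
  Incorrect, Treatment: 41×54/115 = 19.2522
Contributions (O − E)²/E:
  (30 − 39.2522)²/39.2522 = 2.1809
  (44 − 34.7478)²/34.7478 = 2.4636
  (31 − 21.7478)²/21.7478 = 3.9362
  (10 − 19.2522)²/19.2522 = 4.4464
χ² = 2.1809 + 2.4636 + 3.9362 + 4.4464 = 13.027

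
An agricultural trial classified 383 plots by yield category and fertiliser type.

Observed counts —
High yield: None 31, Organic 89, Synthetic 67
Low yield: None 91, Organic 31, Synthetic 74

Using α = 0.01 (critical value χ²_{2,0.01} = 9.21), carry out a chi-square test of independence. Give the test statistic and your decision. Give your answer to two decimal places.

Row totals: 187, 196. Column totals: 122, 120, 141. Grand total N = 383.
Expected counts (row total × column total / N):
  High yield, None: 187×122/383 = 59.567
  High yield, Organic: 187×120/383 = 58.590
  High yield, Synthetic: 187×141/383 = 68.843
  Low yield, None: 196×122/383 = 62.433
  Low yield, Organic: 196×120/383 = 61.410
  Low yield, Synthetic: 196×141/383 = 72.157
Contributions (O − E)²/E:
  (31 − 59.567)²/59.567 = 13.7001
  (89 − 58.590)²/58.590 = 15.7837
  (67 − 68.843)²/68.843 = 0.0493
  (91 − 62.433)²/62.433 = 13.0712
  (31 − 61.410)²/61.410 = 15.0589
  (74 − 72.157)²/72.157 = 0.0471
χ² = 13.7001 + 15.7837 + 0.0493 + 13.0712 + 15.0589 + 0.0471 = 57.71
df = (2−1)(3−1) = 2. Since 57.71 > 9.21, reject the null hypothesis of independence at α = 0.01.

57.71; reject H₀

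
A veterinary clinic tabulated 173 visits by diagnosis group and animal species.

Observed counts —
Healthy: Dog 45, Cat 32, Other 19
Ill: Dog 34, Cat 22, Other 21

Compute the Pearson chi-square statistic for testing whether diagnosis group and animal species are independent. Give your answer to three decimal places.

Row totals: 96, 77. Column totals: 79, 54, 40. Grand total N = 173.
Expected counts (row total × column total / N):
  Healthy, Dog: 96×79/173 = 43.8382
  Healthy, Cat: 96×54/173 = 29.9653
  Healthy, Other: 96×40/173 = 22.1965
  Ill, Dog: 77×79/173 = 35.1618
  Ill, Cat: 77×54/173 = 24.0347
  Ill, Other: 77×40/173 = 17.8035
Contributions (O − E)²/E:
  (45 − 43.8382)²/43.8382 = 0.0308
  (32 − 29.9653)²/29.9653 = 0.1382
  (19 − 22.1965)²/22.1965 = 0.4603
  (34 − 35.1618)²/35.1618 = 0.0384
  (22 − 24.0347)²/24.0347 = 0.1723
  (21 − 17.8035)²/17.8035 = 0.5739
χ² = 0.0308 + 0.1382 + 0.4603 + 0.0384 + 0.1723 + 0.5739 = 1.414

1.414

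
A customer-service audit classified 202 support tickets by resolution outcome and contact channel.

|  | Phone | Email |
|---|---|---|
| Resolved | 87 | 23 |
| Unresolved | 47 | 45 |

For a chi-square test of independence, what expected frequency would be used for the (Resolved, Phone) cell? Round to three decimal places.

Row total (Resolved) = 110; column total (Phone) = 134; grand total N = 202.
Expected count = (row total × column total) / N = 110 × 134 / 202 = 72.970.

72.970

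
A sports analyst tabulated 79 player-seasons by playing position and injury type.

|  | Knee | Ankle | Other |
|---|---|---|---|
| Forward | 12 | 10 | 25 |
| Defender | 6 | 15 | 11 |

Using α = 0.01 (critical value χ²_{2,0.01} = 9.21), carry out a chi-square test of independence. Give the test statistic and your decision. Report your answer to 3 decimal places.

5.806; fail to reject H₀

Row totals: 47, 32. Column totals: 18, 25, 36. Grand total N = 79.
Expected counts (row total × column total / N):
  Forward, Knee: 47×18/79 = 10.7089
  Forward, Ankle: 47×25/79 = 14.8734
  Forward, Other: 47×36/79 = 21.4177
  Defender, Knee: 32×18/79 = 7.2911
  Defender, Ankle: 32×25/79 = 10.1266
  Defender, Other: 32×36/79 = 14.5823
Contributions (O − E)²/E:
  (12 − 10.7089)²/10.7089 = 0.1557
  (10 − 14.8734)²/14.8734 = 1.5968
  (25 − 21.4177)²/21.4177 = 0.5992
  (6 − 7.2911)²/7.2911 = 0.2286
  (15 − 10.1266)²/10.1266 = 2.3453
  (11 − 14.5823)²/14.5823 = 0.8800
χ² = 0.1557 + 1.5968 + 0.5992 + 0.2286 + 2.3453 + 0.8800 = 5.806
df = (2−1)(3−1) = 2. Since 5.806 < 9.21, fail to reject the null hypothesis of independence at α = 0.01.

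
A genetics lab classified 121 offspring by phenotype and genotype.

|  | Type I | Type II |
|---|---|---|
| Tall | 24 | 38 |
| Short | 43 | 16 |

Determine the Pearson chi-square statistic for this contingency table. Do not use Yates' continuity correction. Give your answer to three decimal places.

14.285

Row totals: 62, 59. Column totals: 67, 54. Grand total N = 121.
Expected counts (row total × column total / N):
  Tall, Type I: 62×67/121 = 34.3306
  Tall, Type II: 62×54/121 = 27.6694
  Short, Type I: 59×67/121 = 32.6694
  Short, Type II: 59×54/121 = 26.3306
Contributions (O − E)²/E:
  (24 − 34.3306)²/34.3306 = 3.1086
  (38 − 27.6694)²/27.6694 = 3.8570
  (43 − 32.6694)²/32.6694 = 3.2667
  (16 − 26.3306)²/26.3306 = 4.0531
χ² = 3.1086 + 3.8570 + 3.2667 + 4.0531 = 14.285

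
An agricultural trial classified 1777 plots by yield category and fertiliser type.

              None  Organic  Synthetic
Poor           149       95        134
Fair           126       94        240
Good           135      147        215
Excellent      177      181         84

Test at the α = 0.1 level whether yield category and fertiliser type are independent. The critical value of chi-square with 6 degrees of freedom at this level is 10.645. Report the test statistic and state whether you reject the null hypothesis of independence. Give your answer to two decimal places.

Row totals: 378, 460, 497, 442. Column totals: 587, 517, 673. Grand total N = 1777.
Expected counts (row total × column total / N):
  Poor, None: 378×587/1777 = 124.866
  Poor, Organic: 378×517/1777 = 109.975
  Poor, Synthetic: 378×673/1777 = 143.159
  Fair, None: 460×587/1777 = 151.953
  Fair, Organic: 460×517/1777 = 133.832
  Fair, Synthetic: 460×673/1777 = 174.215
  Good, None: 497×587/1777 = 164.175
  Good, Organic: 497×517/1777 = 144.597
  Good, Synthetic: 497×673/1777 = 188.228
  Excellent, None: 442×587/1777 = 146.007
  Excellent, Organic: 442×517/1777 = 128.595
  Excellent, Synthetic: 442×673/1777 = 167.398
Contributions (O − E)²/E:
  (149 − 124.866)²/124.866 = 4.6646
  (95 − 109.975)²/109.975 = 2.0391
  (134 − 143.159)²/143.159 = 0.5860
  (126 − 151.953)²/151.953 = 4.4327
  (94 − 133.832)²/133.832 = 11.8551
  (240 − 174.215)²/174.215 = 24.8410
  (135 − 164.175)²/164.175 = 5.1846
  (147 − 144.597)²/144.597 = 0.0399
  (215 − 188.228)²/188.228 = 3.8078
  (177 − 146.007)²/146.007 = 6.5789
  (181 − 128.595)²/128.595 = 21.3561
  (84 − 167.398)²/167.398 = 41.5490
χ² = 4.6646 + 2.0391 + 0.5860 + 4.4327 + 11.8551 + 24.8410 + 5.1846 + 0.0399 + 3.8078 + 6.5789 + 21.3561 + 41.5490 = 126.93
df = (4−1)(3−1) = 6. Since 126.93 > 10.645, reject the null hypothesis of independence at α = 0.1.

126.93; reject H₀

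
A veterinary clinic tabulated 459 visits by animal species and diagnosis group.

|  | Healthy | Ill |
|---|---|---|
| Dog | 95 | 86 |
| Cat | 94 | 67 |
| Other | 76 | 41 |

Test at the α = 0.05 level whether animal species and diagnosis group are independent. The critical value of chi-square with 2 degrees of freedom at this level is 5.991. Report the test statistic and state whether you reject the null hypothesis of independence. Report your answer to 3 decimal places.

Row totals: 181, 161, 117. Column totals: 265, 194. Grand total N = 459.
Expected counts (row total × column total / N):
  Dog, Healthy: 181×265/459 = 104.4989
  Dog, Ill: 181×194/459 = 76.5011
  Cat, Healthy: 161×265/459 = 92.9521
  Cat, Ill: 161×194/459 = 68.0479
  Other, Healthy: 117×265/459 = 67.5490
  Other, Ill: 117×194/459 = 49.4510
Contributions (O − E)²/E:
  (95 − 104.4989)²/104.4989 = 0.8634
  (86 − 76.5011)²/76.5011 = 1.1794
  (94 − 92.9521)²/92.9521 = 0.0118
  (67 − 68.0479)²/68.0479 = 0.0161
  (76 − 67.5490)²/67.5490 = 1.0573
  (41 − 49.4510)²/49.4510 = 1.4442
χ² = 0.8634 + 1.1794 + 0.0118 + 0.0161 + 1.0573 + 1.4442 = 4.572
df = (3−1)(2−1) = 2. Since 4.572 < 5.991, fail to reject the null hypothesis of independence at α = 0.05.

4.572; fail to reject H₀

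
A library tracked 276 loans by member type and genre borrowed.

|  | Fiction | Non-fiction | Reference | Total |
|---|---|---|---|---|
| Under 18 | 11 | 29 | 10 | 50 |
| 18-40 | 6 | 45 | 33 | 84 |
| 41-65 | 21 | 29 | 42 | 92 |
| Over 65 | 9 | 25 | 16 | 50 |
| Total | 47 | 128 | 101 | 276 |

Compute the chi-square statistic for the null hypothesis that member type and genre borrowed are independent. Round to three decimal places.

Grand total N = 276.
Expected counts (row total × column total / N):
  Under 18, Fiction: 50×47/276 = 8.5145
  Under 18, Non-fiction: 50×128/276 = 23.1884
  Under 18, Reference: 50×101/276 = 18.2971
  18-40, Fiction: 84×47/276 = 14.3043
  18-40, Non-fiction: 84×128/276 = 38.9565
  18-40, Reference: 84×101/276 = 30.7391
  41-65, Fiction: 92×47/276 = 15.6667
  41-65, Non-fiction: 92×128/276 = 42.6667
  41-65, Reference: 92×101/276 = 33.6667
  Over 65, Fiction: 50×47/276 = 8.5145
  Over 65, Non-fiction: 50×128/276 = 23.1884
  Over 65, Reference: 50×101/276 = 18.2971
Contributions (O − E)²/E:
  (11 − 8.5145)²/8.5145 = 0.7256
  (29 − 23.1884)²/23.1884 = 1.4565
  (10 − 18.2971)²/18.2971 = 3.7624
  (6 − 14.3043)²/14.3043 = 4.8210
  (45 − 38.9565)²/38.9565 = 0.9376
  (33 − 30.7391)²/30.7391 = 0.1663
  (21 − 15.6667)²/15.6667 = 1.8156
  (29 − 42.6667)²/42.6667 = 4.3776
  (42 − 33.6667)²/33.6667 = 2.0627
  (9 − 8.5145)²/8.5145 = 0.0277
  (25 − 23.1884)²/23.1884 = 0.1415
  (16 − 18.2971)²/18.2971 = 0.2884
χ² = 0.7256 + 1.4565 + 3.7624 + 4.8210 + 0.9376 + 0.1663 + 1.8156 + 4.3776 + 2.0627 + 0.0277 + 0.1415 + 0.2884 = 20.583

20.583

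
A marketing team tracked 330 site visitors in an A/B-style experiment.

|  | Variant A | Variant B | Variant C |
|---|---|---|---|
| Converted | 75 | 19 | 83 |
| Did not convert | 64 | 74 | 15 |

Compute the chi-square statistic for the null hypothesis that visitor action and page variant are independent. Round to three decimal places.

79.255

Row totals: 177, 153. Column totals: 139, 93, 98. Grand total N = 330.
Expected counts (row total × column total / N):
  Converted, Variant A: 177×139/330 = 74.5545
  Converted, Variant B: 177×93/330 = 49.8818
  Converted, Variant C: 177×98/330 = 52.5636
  Did not convert, Variant A: 153×139/330 = 64.4455
  Did not convert, Variant B: 153×93/330 = 43.1182
  Did not convert, Variant C: 153×98/330 = 45.4364
Contributions (O − E)²/E:
  (75 − 74.5545)²/74.5545 = 0.0027
  (19 − 49.8818)²/49.8818 = 19.1189
  (83 − 52.5636)²/52.5636 = 17.6239
  (64 − 64.4455)²/64.4455 = 0.0031
  (74 − 43.1182)²/43.1182 = 22.1179
  (15 − 45.4364)²/45.4364 = 20.3884
χ² = 0.0027 + 19.1189 + 17.6239 + 0.0031 + 22.1179 + 20.3884 = 79.255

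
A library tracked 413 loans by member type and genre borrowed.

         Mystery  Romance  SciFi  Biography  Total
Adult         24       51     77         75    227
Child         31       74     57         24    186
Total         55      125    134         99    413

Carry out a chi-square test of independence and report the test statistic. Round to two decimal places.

Grand total N = 413.
Expected counts (row total × column total / N):
  Adult, Mystery: 227×55/413 = 30.230
  Adult, Romance: 227×125/413 = 68.705
  Adult, SciFi: 227×134/413 = 73.651
  Adult, Biography: 227×99/413 = 54.414
  Child, Mystery: 186×55/413 = 24.770
  Child, Romance: 186×125/413 = 56.295
  Child, SciFi: 186×134/413 = 60.349
  Child, Biography: 186×99/413 = 44.586
Contributions (O − E)²/E:
  (24 − 30.230)²/30.230 = 1.2839
  (51 − 68.705)²/68.705 = 4.5625
  (77 − 73.651)²/73.651 = 0.1523
  (75 − 54.414)²/54.414 = 7.7881
  (31 − 24.770)²/24.770 = 1.5669
  (74 − 56.295)²/56.295 = 5.5683
  (57 − 60.349)²/60.349 = 0.1858
  (24 − 44.586)²/44.586 = 9.5049
χ² = 1.2839 + 4.5625 + 0.1523 + 7.7881 + 1.5669 + 5.5683 + 0.1858 + 9.5049 = 30.61

30.61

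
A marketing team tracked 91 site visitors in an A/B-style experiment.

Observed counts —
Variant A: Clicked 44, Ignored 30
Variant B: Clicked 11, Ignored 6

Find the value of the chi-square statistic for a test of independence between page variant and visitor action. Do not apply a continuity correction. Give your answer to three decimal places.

0.159

Row totals: 74, 17. Column totals: 55, 36. Grand total N = 91.
Expected counts (row total × column total / N):
  Variant A, Clicked: 74×55/91 = 44.7253
  Variant A, Ignored: 74×36/91 = 29.2747
  Variant B, Clicked: 17×55/91 = 10.2747
  Variant B, Ignored: 17×36/91 = 6.7253
Contributions (O − E)²/E:
  (44 − 44.7253)²/44.7253 = 0.0118
  (30 − 29.2747)²/29.2747 = 0.0180
  (11 − 10.2747)²/10.2747 = 0.0512
  (6 − 6.7253)²/6.7253 = 0.0782
χ² = 0.0118 + 0.0180 + 0.0512 + 0.0782 = 0.159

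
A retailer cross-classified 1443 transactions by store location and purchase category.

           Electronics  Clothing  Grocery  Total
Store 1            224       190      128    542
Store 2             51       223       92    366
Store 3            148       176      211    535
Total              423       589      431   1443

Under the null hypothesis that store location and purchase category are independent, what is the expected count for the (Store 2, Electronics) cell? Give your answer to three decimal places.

Row total (Store 2) = 366; column total (Electronics) = 423; grand total N = 1443.
Expected count = (row total × column total) / N = 366 × 423 / 1443 = 107.289.

107.289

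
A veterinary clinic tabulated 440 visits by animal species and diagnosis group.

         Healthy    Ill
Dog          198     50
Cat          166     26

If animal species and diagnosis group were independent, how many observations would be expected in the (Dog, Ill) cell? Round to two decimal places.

Row total (Dog) = 248; column total (Ill) = 76; grand total N = 440.
Expected count = (row total × column total) / N = 248 × 76 / 440 = 42.84.

42.84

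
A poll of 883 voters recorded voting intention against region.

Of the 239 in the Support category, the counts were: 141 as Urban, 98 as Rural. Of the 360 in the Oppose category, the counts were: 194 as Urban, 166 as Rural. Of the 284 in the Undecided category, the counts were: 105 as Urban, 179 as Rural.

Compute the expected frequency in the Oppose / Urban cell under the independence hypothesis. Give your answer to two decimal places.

179.39

Row total (Oppose) = 360; column total (Urban) = 440; grand total N = 883.
Expected count = (row total × column total) / N = 360 × 440 / 883 = 179.39.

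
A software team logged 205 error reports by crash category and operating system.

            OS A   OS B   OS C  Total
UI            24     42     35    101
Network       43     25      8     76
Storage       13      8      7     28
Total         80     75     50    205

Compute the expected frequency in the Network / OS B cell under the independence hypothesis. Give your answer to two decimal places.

27.80

Row total (Network) = 76; column total (OS B) = 75; grand total N = 205.
Expected count = (row total × column total) / N = 76 × 75 / 205 = 27.80.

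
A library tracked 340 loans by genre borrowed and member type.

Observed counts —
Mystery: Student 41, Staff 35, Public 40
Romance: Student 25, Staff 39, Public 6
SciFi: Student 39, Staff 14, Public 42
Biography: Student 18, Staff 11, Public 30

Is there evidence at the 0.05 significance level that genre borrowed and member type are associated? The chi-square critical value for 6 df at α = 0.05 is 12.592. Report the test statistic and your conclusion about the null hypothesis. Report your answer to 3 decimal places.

Row totals: 116, 70, 95, 59. Column totals: 123, 99, 118. Grand total N = 340.
Expected counts (row total × column total / N):
  Mystery, Student: 116×123/340 = 41.96471
  Mystery, Staff: 116×99/340 = 33.77647
  Mystery, Public: 116×118/340 = 40.25882
  Romance, Student: 70×123/340 = 25.32353
  Romance, Staff: 70×99/340 = 20.38235
  Romance, Public: 70×118/340 = 24.29412
  SciFi, Student: 95×123/340 = 34.36765
  SciFi, Staff: 95×99/340 = 27.66176
  SciFi, Public: 95×118/340 = 32.97059
  Biography, Student: 59×123/340 = 21.34412
  Biography, Staff: 59×99/340 = 17.17941
  Biography, Public: 59×118/340 = 20.47647
Contributions (O − E)²/E:
  (41 − 41.96471)²/41.96471 = 0.0222
  (35 − 33.77647)²/33.77647 = 0.0443
  (40 − 40.25882)²/40.25882 = 0.0017
  (25 − 25.32353)²/25.32353 = 0.0041
  (39 − 20.38235)²/20.38235 = 17.0057
  (6 − 24.29412)²/24.29412 = 13.7760
  (39 − 34.36765)²/34.36765 = 0.6244
  (14 − 27.66176)²/27.66176 = 6.7474
  (42 − 32.97059)²/32.97059 = 2.4728
  (18 − 21.34412)²/21.34412 = 0.5239
  (11 − 17.17941)²/17.17941 = 2.2227
  (30 − 20.47647)²/20.47647 = 4.4294
χ² = 0.0222 + 0.0443 + 0.0017 + 0.0041 + 17.0057 + 13.7760 + 0.6244 + 6.7474 + 2.4728 + 0.5239 + 2.2227 + 4.4294 = 47.875
df = (4−1)(3−1) = 6. Since 47.875 > 12.592, reject the null hypothesis of independence at α = 0.05.

47.875; reject H₀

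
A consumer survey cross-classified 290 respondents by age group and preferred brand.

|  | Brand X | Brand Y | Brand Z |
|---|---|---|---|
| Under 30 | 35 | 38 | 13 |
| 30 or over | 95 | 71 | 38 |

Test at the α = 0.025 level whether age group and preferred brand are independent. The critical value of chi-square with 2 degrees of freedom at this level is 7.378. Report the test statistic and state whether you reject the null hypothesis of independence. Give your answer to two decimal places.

Row totals: 86, 204. Column totals: 130, 109, 51. Grand total N = 290.
Expected counts (row total × column total / N):
  Under 30, Brand X: 86×130/290 = 38.552
  Under 30, Brand Y: 86×109/290 = 32.324
  Under 30, Brand Z: 86×51/290 = 15.124
  30 or over, Brand X: 204×130/290 = 91.448
  30 or over, Brand Y: 204×109/290 = 76.676
  30 or over, Brand Z: 204×51/290 = 35.876
Contributions (O − E)²/E:
  (35 − 38.552)²/38.552 = 0.3273
  (38 − 32.324)²/32.324 = 0.9967
  (13 − 15.124)²/15.124 = 0.2983
  (95 − 91.448)²/91.448 = 0.1380
  (71 − 76.676)²/76.676 = 0.4202
  (38 − 35.876)²/35.876 = 0.1257
χ² = 0.3273 + 0.9967 + 0.2983 + 0.1380 + 0.4202 + 0.1257 = 2.31
df = (2−1)(3−1) = 2. Since 2.31 < 7.378, fail to reject the null hypothesis of independence at α = 0.025.

2.31; fail to reject H₀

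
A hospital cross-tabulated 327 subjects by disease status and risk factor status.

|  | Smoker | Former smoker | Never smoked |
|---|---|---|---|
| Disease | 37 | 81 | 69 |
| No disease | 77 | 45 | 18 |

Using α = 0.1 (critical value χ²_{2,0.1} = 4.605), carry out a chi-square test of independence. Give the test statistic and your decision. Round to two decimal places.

48.46; reject H₀

Row totals: 187, 140. Column totals: 114, 126, 87. Grand total N = 327.
Expected counts (row total × column total / N):
  Disease, Smoker: 187×114/327 = 65.19266
  Disease, Former smoker: 187×126/327 = 72.05505
  Disease, Never smoked: 187×87/327 = 49.75229
  No disease, Smoker: 140×114/327 = 48.80734
  No disease, Former smoker: 140×126/327 = 53.94495
  No disease, Never smoked: 140×87/327 = 37.24771
Contributions (O − E)²/E:
  (37 − 65.19266)²/65.19266 = 12.1920
  (81 − 72.05505)²/72.05505 = 1.1104
  (69 − 49.75229)²/49.75229 = 7.4464
  (77 − 48.80734)²/48.80734 = 16.2850
  (45 − 53.94495)²/53.94495 = 1.4832
  (18 − 37.24771)²/37.24771 = 9.9462
χ² = 12.1920 + 1.1104 + 7.4464 + 16.2850 + 1.4832 + 9.9462 = 48.46
df = (2−1)(3−1) = 2. Since 48.46 > 4.605, reject the null hypothesis of independence at α = 0.1.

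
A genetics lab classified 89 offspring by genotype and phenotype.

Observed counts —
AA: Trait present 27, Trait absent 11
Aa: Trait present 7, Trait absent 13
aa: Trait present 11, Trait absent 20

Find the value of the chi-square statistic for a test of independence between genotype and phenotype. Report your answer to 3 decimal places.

Row totals: 38, 20, 31. Column totals: 45, 44. Grand total N = 89.
Expected counts (row total × column total / N):
  AA, Trait present: 38×45/89 = 19.2135
  AA, Trait absent: 38×44/89 = 18.7865
  Aa, Trait present: 20×45/89 = 10.1124
  Aa, Trait absent: 20×44/89 = 9.8876
  aa, Trait present: 31×45/89 = 15.6742
  aa, Trait absent: 31×44/89 = 15.3258
Contributions (O − E)²/E:
  (27 − 19.2135)²/19.2135 = 3.1556
  (11 − 18.7865)²/18.7865 = 3.2273
  (7 − 10.1124)²/10.1124 = 0.9579
  (13 − 9.8876)²/9.8876 = 0.9797
  (11 − 15.6742)²/15.6742 = 1.3939
  (20 − 15.3258)²/15.3258 = 1.4256
χ² = 3.1556 + 3.2273 + 0.9579 + 0.9797 + 1.3939 + 1.4256 = 11.140

11.140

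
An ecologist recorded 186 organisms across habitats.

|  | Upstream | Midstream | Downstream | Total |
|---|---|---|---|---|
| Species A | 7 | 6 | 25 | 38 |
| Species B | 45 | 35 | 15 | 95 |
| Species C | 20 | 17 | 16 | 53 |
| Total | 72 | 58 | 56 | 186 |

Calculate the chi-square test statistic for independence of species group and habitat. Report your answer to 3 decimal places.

Grand total N = 186.
Expected counts (row total × column total / N):
  Species A, Upstream: 38×72/186 = 14.70968
  Species A, Midstream: 38×58/186 = 11.84946
  Species A, Downstream: 38×56/186 = 11.44086
  Species B, Upstream: 95×72/186 = 36.77419
  Species B, Midstream: 95×58/186 = 29.62366
  Species B, Downstream: 95×56/186 = 28.60215
  Species C, Upstream: 53×72/186 = 20.51613
  Species C, Midstream: 53×58/186 = 16.52688
  Species C, Downstream: 53×56/186 = 15.95699
Contributions (O − E)²/E:
  (7 − 14.70968)²/14.70968 = 4.0408
  (6 − 11.84946)²/11.84946 = 2.8876
  (25 − 11.44086)²/11.44086 = 16.0696
  (45 − 36.77419)²/36.77419 = 1.8400
  (35 − 29.62366)²/29.62366 = 0.9757
  (15 − 28.60215)²/28.60215 = 6.4687
  (20 − 20.51613)²/20.51613 = 0.0130
  (17 − 16.52688)²/16.52688 = 0.0135
  (16 − 15.95699)²/15.95699 = 0.0001
χ² = 4.0408 + 2.8876 + 16.0696 + 1.8400 + 0.9757 + 6.4687 + 0.0130 + 0.0135 + 0.0001 = 32.309

32.309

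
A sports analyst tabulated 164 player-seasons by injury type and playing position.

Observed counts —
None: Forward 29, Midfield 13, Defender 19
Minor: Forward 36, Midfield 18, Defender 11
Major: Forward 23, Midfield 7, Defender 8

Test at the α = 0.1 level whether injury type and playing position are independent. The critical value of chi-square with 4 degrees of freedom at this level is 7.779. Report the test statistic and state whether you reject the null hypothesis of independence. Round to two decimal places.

4.67; fail to reject H₀

Row totals: 61, 65, 38. Column totals: 88, 38, 38. Grand total N = 164.
Expected counts (row total × column total / N):
  None, Forward: 61×88/164 = 32.732
  None, Midfield: 61×38/164 = 14.134
  None, Defender: 61×38/164 = 14.134
  Minor, Forward: 65×88/164 = 34.878
  Minor, Midfield: 65×38/164 = 15.061
  Minor, Defender: 65×38/164 = 15.061
  Major, Forward: 38×88/164 = 20.390
  Major, Midfield: 38×38/164 = 8.805
  Major, Defender: 38×38/164 = 8.805
Contributions (O − E)²/E:
  (29 − 32.732)²/32.732 = 0.4255
  (13 − 14.134)²/14.134 = 0.0910
  (19 − 14.134)²/14.134 = 1.6752
  (36 − 34.878)²/34.878 = 0.0361
  (18 − 15.061)²/15.061 = 0.5735
  (11 − 15.061)²/15.061 = 1.0950
  (23 − 20.390)²/20.390 = 0.3341
  (7 − 8.805)²/8.805 = 0.3700
  (8 − 8.805)²/8.805 = 0.0736
χ² = 0.4255 + 0.0910 + 1.6752 + 0.0361 + 0.5735 + 1.0950 + 0.3341 + 0.3700 + 0.0736 = 4.67
df = (3−1)(3−1) = 4. Since 4.67 < 7.779, fail to reject the null hypothesis of independence at α = 0.1.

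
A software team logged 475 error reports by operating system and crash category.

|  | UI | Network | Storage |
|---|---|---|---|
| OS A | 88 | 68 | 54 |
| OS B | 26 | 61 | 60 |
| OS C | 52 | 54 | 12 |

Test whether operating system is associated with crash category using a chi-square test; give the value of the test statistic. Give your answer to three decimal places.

45.518

Row totals: 210, 147, 118. Column totals: 166, 183, 126. Grand total N = 475.
Expected counts (row total × column total / N):
  OS A, UI: 210×166/475 = 73.3895
  OS A, Network: 210×183/475 = 80.9053
  OS A, Storage: 210×126/475 = 55.7053
  OS B, UI: 147×166/475 = 51.3726
  OS B, Network: 147×183/475 = 56.6337
  OS B, Storage: 147×126/475 = 38.9937
  OS C, UI: 118×166/475 = 41.2379
  OS C, Network: 118×183/475 = 45.4611
  OS C, Storage: 118×126/475 = 31.3011
Contributions (O − E)²/E:
  (88 − 73.3895)²/73.3895 = 2.9087
  (68 − 80.9053)²/80.9053 = 2.0585
  (54 − 55.7053)²/55.7053 = 0.0522
  (26 − 51.3726)²/51.3726 = 12.5314
  (61 − 56.6337)²/56.6337 = 0.3366
  (60 − 38.9937)²/38.9937 = 11.3163
  (52 − 41.2379)²/41.2379 = 2.8086
  (54 − 45.4611)²/45.4611 = 1.6039
  (12 − 31.3011)²/31.3011 = 11.9016
χ² = 2.9087 + 2.0585 + 0.0522 + 12.5314 + 0.3366 + 11.3163 + 2.8086 + 1.6039 + 11.9016 = 45.518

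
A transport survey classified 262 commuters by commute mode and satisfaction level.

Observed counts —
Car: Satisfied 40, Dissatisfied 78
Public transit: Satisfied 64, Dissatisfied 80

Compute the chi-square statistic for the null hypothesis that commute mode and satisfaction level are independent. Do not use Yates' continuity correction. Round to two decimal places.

Row totals: 118, 144. Column totals: 104, 158. Grand total N = 262.
Expected counts (row total × column total / N):
  Car, Satisfied: 118×104/262 = 46.840
  Car, Dissatisfied: 118×158/262 = 71.160
  Public transit, Satisfied: 144×104/262 = 57.160
  Public transit, Dissatisfied: 144×158/262 = 86.840
Contributions (O − E)²/E:
  (40 − 46.840)²/46.840 = 0.9988
  (78 − 71.160)²/71.160 = 0.6575
  (64 − 57.160)²/57.160 = 0.8185
  (80 − 86.840)²/86.840 = 0.5388
χ² = 0.9988 + 0.6575 + 0.8185 + 0.5388 = 3.01

3.01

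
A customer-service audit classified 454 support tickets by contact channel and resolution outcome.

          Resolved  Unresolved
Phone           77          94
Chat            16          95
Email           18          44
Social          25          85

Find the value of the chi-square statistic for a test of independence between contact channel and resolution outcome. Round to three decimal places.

Row totals: 171, 111, 62, 110. Column totals: 136, 318. Grand total N = 454.
Expected counts (row total × column total / N):
  Phone, Resolved: 171×136/454 = 51.2247
  Phone, Unresolved: 171×318/454 = 119.7753
  Chat, Resolved: 111×136/454 = 33.2511
  Chat, Unresolved: 111×318/454 = 77.7489
  Email, Resolved: 62×136/454 = 18.5727
  Email, Unresolved: 62×318/454 = 43.4273
  Social, Resolved: 110×136/454 = 32.9515
  Social, Unresolved: 110×318/454 = 77.0485
Contributions (O − E)²/E:
  (77 − 51.2247)²/51.2247 = 12.9696
  (94 − 119.7753)²/119.7753 = 5.5468
  (16 − 33.2511)²/33.2511 = 8.9501
  (95 − 77.7489)²/77.7489 = 3.8277
  (18 − 18.5727)²/18.5727 = 0.0177
  (44 − 43.4273)²/43.4273 = 0.0076
  (25 − 32.9515)²/32.9515 = 1.9188
  (85 − 77.0485)²/77.0485 = 0.8206
χ² = 12.9696 + 5.5468 + 8.9501 + 3.8277 + 0.0177 + 0.0076 + 1.9188 + 0.8206 = 34.059

34.059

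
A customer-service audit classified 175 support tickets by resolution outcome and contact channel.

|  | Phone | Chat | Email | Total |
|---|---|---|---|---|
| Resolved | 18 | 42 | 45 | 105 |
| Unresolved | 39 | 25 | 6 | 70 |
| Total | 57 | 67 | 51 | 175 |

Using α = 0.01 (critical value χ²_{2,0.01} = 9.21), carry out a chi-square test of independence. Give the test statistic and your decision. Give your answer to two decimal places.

Grand total N = 175.
Expected counts (row total × column total / N):
  Resolved, Phone: 105×57/175 = 34.200
  Resolved, Chat: 105×67/175 = 40.200
  Resolved, Email: 105×51/175 = 30.600
  Unresolved, Phone: 70×57/175 = 22.800
  Unresolved, Chat: 70×67/175 = 26.800
  Unresolved, Email: 70×51/175 = 20.400
Contributions (O − E)²/E:
  (18 − 34.200)²/34.200 = 7.6737
  (42 − 40.200)²/40.200 = 0.0806
  (45 − 30.600)²/30.600 = 6.7765
  (39 − 22.800)²/22.800 = 11.5105
  (25 − 26.800)²/26.800 = 0.1209
  (6 − 20.400)²/20.400 = 10.1647
χ² = 7.6737 + 0.0806 + 6.7765 + 11.5105 + 0.1209 + 10.1647 = 36.33
df = (2−1)(3−1) = 2. Since 36.33 > 9.21, reject the null hypothesis of independence at α = 0.01.

36.33; reject H₀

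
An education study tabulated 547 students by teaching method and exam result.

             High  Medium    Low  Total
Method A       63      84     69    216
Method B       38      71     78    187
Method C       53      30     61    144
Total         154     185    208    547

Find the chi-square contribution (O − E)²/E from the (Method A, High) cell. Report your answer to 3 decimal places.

Row total (Method A) = 216; column total (High) = 154; N = 547.
Expected count E = 216 × 154 / 547 = 60.8117.
Contribution = (O − E)²/E = (63 − 60.8117)² / 60.8117 = 0.079.

0.079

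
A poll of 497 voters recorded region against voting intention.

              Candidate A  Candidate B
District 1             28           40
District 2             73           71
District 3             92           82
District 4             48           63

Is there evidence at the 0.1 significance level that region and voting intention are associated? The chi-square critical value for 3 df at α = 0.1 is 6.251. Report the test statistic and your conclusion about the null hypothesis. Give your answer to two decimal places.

Row totals: 68, 144, 174, 111. Column totals: 241, 256. Grand total N = 497.
Expected counts (row total × column total / N):
  District 1, Candidate A: 68×241/497 = 32.974
  District 1, Candidate B: 68×256/497 = 35.026
  District 2, Candidate A: 144×241/497 = 69.827
  District 2, Candidate B: 144×256/497 = 74.173
  District 3, Candidate A: 174×241/497 = 84.374
  District 3, Candidate B: 174×256/497 = 89.626
  District 4, Candidate A: 111×241/497 = 53.825
  District 4, Candidate B: 111×256/497 = 57.175
Contributions (O − E)²/E:
  (28 − 32.974)²/32.974 = 0.7503
  (40 − 35.026)²/35.026 = 0.7064
  (73 − 69.827)²/69.827 = 0.1442
  (71 − 74.173)²/74.173 = 0.1357
  (92 − 84.374)²/84.374 = 0.6893
  (82 − 89.626)²/89.626 = 0.6489
  (48 − 53.825)²/53.825 = 0.6304
  (63 − 57.175)²/57.175 = 0.5935
χ² = 0.7503 + 0.7064 + 0.1442 + 0.1357 + 0.6893 + 0.6489 + 0.6304 + 0.5935 = 4.30
df = (4−1)(2−1) = 3. Since 4.30 < 6.251, fail to reject the null hypothesis of independence at α = 0.1.

4.30; fail to reject H₀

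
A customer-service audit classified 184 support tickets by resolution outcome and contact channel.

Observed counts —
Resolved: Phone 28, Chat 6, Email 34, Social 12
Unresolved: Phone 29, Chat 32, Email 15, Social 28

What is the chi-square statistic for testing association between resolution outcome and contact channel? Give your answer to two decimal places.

Row totals: 80, 104. Column totals: 57, 38, 49, 40. Grand total N = 184.
Expected counts (row total × column total / N):
  Resolved, Phone: 80×57/184 = 24.783
  Resolved, Chat: 80×38/184 = 16.522
  Resolved, Email: 80×49/184 = 21.304
  Resolved, Social: 80×40/184 = 17.391
  Unresolved, Phone: 104×57/184 = 32.217
  Unresolved, Chat: 104×38/184 = 21.478
  Unresolved, Email: 104×49/184 = 27.696
  Unresolved, Social: 104×40/184 = 22.609
Contributions (O − E)²/E:
  (28 − 24.783)²/24.783 = 0.4176
  (6 − 16.522)²/16.522 = 6.7009
  (34 − 21.304)²/21.304 = 7.5661
  (12 − 17.391)²/17.391 = 1.6711
  (29 − 32.217)²/32.217 = 0.3212
  (32 − 21.478)²/21.478 = 5.1547
  (15 − 27.696)²/27.696 = 5.8199
  (28 − 22.609)²/22.609 = 1.2855
χ² = 0.4176 + 6.7009 + 7.5661 + 1.6711 + 0.3212 + 5.1547 + 5.8199 + 1.2855 = 28.94

28.94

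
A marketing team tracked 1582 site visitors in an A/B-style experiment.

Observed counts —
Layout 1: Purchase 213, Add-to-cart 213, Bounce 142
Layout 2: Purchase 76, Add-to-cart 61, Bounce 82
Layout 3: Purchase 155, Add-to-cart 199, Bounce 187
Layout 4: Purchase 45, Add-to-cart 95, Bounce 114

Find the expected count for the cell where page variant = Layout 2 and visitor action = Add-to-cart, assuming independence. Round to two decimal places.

78.63

Row total (Layout 2) = 219; column total (Add-to-cart) = 568; grand total N = 1582.
Expected count = (row total × column total) / N = 219 × 568 / 1582 = 78.63.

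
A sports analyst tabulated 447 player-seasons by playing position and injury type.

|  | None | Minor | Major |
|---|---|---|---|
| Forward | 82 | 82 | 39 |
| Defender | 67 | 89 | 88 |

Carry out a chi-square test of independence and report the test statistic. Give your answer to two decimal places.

17.09

Row totals: 203, 244. Column totals: 149, 171, 127. Grand total N = 447.
Expected counts (row total × column total / N):
  Forward, None: 203×149/447 = 67.667
  Forward, Minor: 203×171/447 = 77.658
  Forward, Major: 203×127/447 = 57.676
  Defender, None: 244×149/447 = 81.333
  Defender, Minor: 244×171/447 = 93.342
  Defender, Major: 244×127/447 = 69.324
Contributions (O − E)²/E:
  (82 − 67.667)²/67.667 = 3.0360
  (82 − 77.658)²/77.658 = 0.2428
  (39 − 57.676)²/57.676 = 6.0475
  (67 − 81.333)²/81.333 = 2.5258
  (89 − 93.342)²/93.342 = 0.2020
  (88 − 69.324)²/69.324 = 5.0313
χ² = 3.0360 + 0.2428 + 6.0475 + 2.5258 + 0.2020 + 5.0313 = 17.09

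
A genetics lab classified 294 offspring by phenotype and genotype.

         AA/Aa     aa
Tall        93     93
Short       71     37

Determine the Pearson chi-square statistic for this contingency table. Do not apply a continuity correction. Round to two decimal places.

Row totals: 186, 108. Column totals: 164, 130. Grand total N = 294.
Expected counts (row total × column total / N):
  Tall, AA/Aa: 186×164/294 = 103.755
  Tall, aa: 186×130/294 = 82.245
  Short, AA/Aa: 108×164/294 = 60.245
  Short, aa: 108×130/294 = 47.755
Contributions (O − E)²/E:
  (93 − 103.755)²/103.755 = 1.1148
  (93 − 82.245)²/82.245 = 1.4064
  (71 − 60.245)²/60.245 = 1.9200
  (37 − 47.755)²/47.755 = 2.4222
χ² = 1.1148 + 1.4064 + 1.9200 + 2.4222 = 6.86

6.86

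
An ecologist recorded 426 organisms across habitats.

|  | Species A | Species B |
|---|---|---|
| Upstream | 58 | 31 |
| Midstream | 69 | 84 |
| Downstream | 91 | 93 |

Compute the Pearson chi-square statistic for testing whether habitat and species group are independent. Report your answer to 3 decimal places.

Row totals: 89, 153, 184. Column totals: 218, 208. Grand total N = 426.
Expected counts (row total × column total / N):
  Upstream, Species A: 89×218/426 = 45.5446
  Upstream, Species B: 89×208/426 = 43.4554
  Midstream, Species A: 153×218/426 = 78.2958
  Midstream, Species B: 153×208/426 = 74.7042
  Downstream, Species A: 184×218/426 = 94.1596
  Downstream, Species B: 184×208/426 = 89.8404
Contributions (O − E)²/E:
  (58 − 45.5446)²/45.5446 = 3.4063
  (31 − 43.4554)²/43.4554 = 3.5700
  (69 − 78.2958)²/78.2958 = 1.1037
  (84 − 74.7042)²/74.7042 = 1.1567
  (91 − 94.1596)²/94.1596 = 0.1060
  (93 − 89.8404)²/89.8404 = 0.1111
χ² = 3.4063 + 3.5700 + 1.1037 + 1.1567 + 0.1060 + 0.1111 = 9.454

9.454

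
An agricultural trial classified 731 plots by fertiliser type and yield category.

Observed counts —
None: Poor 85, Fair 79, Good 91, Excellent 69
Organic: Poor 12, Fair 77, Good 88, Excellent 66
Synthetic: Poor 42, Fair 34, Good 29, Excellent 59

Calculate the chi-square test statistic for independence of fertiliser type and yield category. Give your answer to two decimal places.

Row totals: 324, 243, 164. Column totals: 139, 190, 208, 194. Grand total N = 731.
Expected counts (row total × column total / N):
  None, Poor: 324×139/731 = 61.609
  None, Fair: 324×190/731 = 84.213
  None, Good: 324×208/731 = 92.192
  None, Excellent: 324×194/731 = 85.986
  Organic, Poor: 243×139/731 = 46.207
  Organic, Fair: 243×190/731 = 63.160
  Organic, Good: 243×208/731 = 69.144
  Organic, Excellent: 243×194/731 = 64.490
  Synthetic, Poor: 164×139/731 = 31.185
  Synthetic, Fair: 164×190/731 = 42.627
  Synthetic, Good: 164×208/731 = 46.665
  Synthetic, Excellent: 164×194/731 = 43.524
Contributions (O − E)²/E:
  (85 − 61.609)²/61.609 = 8.8808
  (79 − 84.213)²/84.213 = 0.3227
  (91 − 92.192)²/92.192 = 0.0154
  (69 − 85.986)²/85.986 = 3.3555
  (12 − 46.207)²/46.207 = 25.3234
  (77 − 63.160)²/63.160 = 3.0327
  (88 − 69.144)²/69.144 = 5.1421
  (66 − 64.490)²/64.490 = 0.0354
  (42 − 31.185)²/31.185 = 3.7507
  (34 − 42.627)²/42.627 = 1.7460
  (29 − 46.665)²/46.665 = 6.6871
  (59 − 43.524)²/43.524 = 5.5029
χ² = 8.8808 + 0.3227 + 0.0154 + 3.3555 + 25.3234 + 3.0327 + 5.1421 + 0.0354 + 3.7507 + 1.7460 + 6.6871 + 5.5029 = 63.79

63.79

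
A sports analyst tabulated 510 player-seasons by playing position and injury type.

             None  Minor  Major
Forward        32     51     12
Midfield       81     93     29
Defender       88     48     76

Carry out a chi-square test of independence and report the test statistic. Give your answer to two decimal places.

Row totals: 95, 203, 212. Column totals: 201, 192, 117. Grand total N = 510.
Expected counts (row total × column total / N):
  Forward, None: 95×201/510 = 37.441
  Forward, Minor: 95×192/510 = 35.765
  Forward, Major: 95×117/510 = 21.794
  Midfield, None: 203×201/510 = 80.006
  Midfield, Minor: 203×192/510 = 76.424
  Midfield, Major: 203×117/510 = 46.571
  Defender, None: 212×201/510 = 83.553
  Defender, Minor: 212×192/510 = 79.812
  Defender, Major: 212×117/510 = 48.635
Contributions (O − E)²/E:
  (32 − 37.441)²/37.441 = 0.7907
  (51 − 35.765)²/35.765 = 6.4897
  (12 − 21.794)²/21.794 = 4.4013
  (81 − 80.006)²/80.006 = 0.0123
  (93 − 76.424)²/76.424 = 3.5953
  (29 − 46.571)²/46.571 = 6.6294
  (88 − 83.553)²/83.553 = 0.2367
  (48 − 79.812)²/79.812 = 12.6798
  (76 − 48.635)²/48.635 = 15.3972
χ² = 0.7907 + 6.4897 + 4.4013 + 0.0123 + 3.5953 + 6.6294 + 0.2367 + 12.6798 + 15.3972 = 50.23

50.23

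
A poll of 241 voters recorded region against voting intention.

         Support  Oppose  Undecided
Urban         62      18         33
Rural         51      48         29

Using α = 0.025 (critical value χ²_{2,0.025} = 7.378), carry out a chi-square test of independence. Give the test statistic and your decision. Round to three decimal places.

14.086; reject H₀

Row totals: 113, 128. Column totals: 113, 66, 62. Grand total N = 241.
Expected counts (row total × column total / N):
  Urban, Support: 113×113/241 = 52.9834
  Urban, Oppose: 113×66/241 = 30.9461
  Urban, Undecided: 113×62/241 = 29.0705
  Rural, Support: 128×113/241 = 60.0166
  Rural, Oppose: 128×66/241 = 35.0539
  Rural, Undecided: 128×62/241 = 32.9295
Contributions (O − E)²/E:
  (62 − 52.9834)²/52.9834 = 1.5344
  (18 − 30.9461)²/30.9461 = 5.4159
  (33 − 29.0705)²/29.0705 = 0.5312
  (51 − 60.0166)²/60.0166 = 1.3546
  (48 − 35.0539)²/35.0539 = 4.7813
  (29 − 32.9295)²/32.9295 = 0.4689
χ² = 1.5344 + 5.4159 + 0.5312 + 1.3546 + 4.7813 + 0.4689 = 14.086
df = (2−1)(3−1) = 2. Since 14.086 > 7.378, reject the null hypothesis of independence at α = 0.025.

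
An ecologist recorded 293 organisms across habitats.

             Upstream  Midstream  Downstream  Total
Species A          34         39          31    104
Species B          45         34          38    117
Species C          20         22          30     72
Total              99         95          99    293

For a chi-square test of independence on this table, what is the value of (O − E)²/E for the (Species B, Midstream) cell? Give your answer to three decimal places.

0.408

Row total (Species B) = 117; column total (Midstream) = 95; N = 293.
Expected count E = 117 × 95 / 293 = 37.9352.
Contribution = (O − E)²/E = (34 − 37.9352)² / 37.9352 = 0.408.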